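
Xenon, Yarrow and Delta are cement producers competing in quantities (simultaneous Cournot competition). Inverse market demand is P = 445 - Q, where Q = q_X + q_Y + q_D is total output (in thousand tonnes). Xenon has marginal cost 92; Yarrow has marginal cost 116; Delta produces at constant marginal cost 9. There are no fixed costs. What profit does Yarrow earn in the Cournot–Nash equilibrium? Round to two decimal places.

2450.25

Xenon's profit: π_X = (445 - Q)q_X - (92q_X). Setting ∂π_X/∂q_X = 0: 353 - 2q_X - (q_Y + q_D) = 0.
Yarrow's profit: π_Y = (445 - Q)q_Y - (116q_Y). Setting ∂π_Y/∂q_Y = 0: 329 - 2q_Y - (q_X + q_D) = 0.
Delta's profit: π_D = (445 - Q)q_D - (9q_D). Setting ∂π_D/∂q_D = 0: 436 - 2q_D - (q_X + q_Y) = 0.
Summing all 3 equations gives 1118 − 4Q = 0, hence Q = 559/2.
Back-substituting: q_X = (353 − 559/2) = 147/2, q_Y = (329 − 559/2) = 99/2, q_D = (436 − 559/2) = 313/2.
Price P = 445 - 559/2 = 331/2.
Yarrow's profit: (331/2 - 116)·(99/2) = 2450.2500.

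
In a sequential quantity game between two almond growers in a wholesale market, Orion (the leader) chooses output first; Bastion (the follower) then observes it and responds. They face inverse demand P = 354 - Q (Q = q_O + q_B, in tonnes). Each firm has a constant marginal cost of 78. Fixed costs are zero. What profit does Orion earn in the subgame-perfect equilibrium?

Solve by backward induction. Given q_O, the follower Bastion maximises π_B = (354 - q_O - q_B)q_B - 78q_B.
Follower FOC: 276 - q_O - 2q_B = 0, so q_B(q_O) = (276 - q_O)/2.
Orion substitutes q_B(q_O) into its own profit: π_O = q_O(354 - q_O - (276 - q_O)/2) - 78q_O = (216 - (1/2)q_O)q_O - 78q_O.
Leader FOC: 138 - q_O = 0, so q_O = 138.
Then q_B = (276 - 138)/2 = 69.
Price P = 354 - 207 = 147.
Orion's profit: (147 - 78)·138 = 9522.

9522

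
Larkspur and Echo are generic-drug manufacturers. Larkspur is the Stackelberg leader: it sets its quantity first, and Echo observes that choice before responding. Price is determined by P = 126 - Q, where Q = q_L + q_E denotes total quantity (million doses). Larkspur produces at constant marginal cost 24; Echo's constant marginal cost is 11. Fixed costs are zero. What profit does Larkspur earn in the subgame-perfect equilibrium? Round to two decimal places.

Solve by backward induction. Given q_L, the follower Echo maximises π_E = (126 - q_L - q_E)q_E - 11q_E.
∂π_E/∂q_E = 115 - q_L - 2q_E = 0 gives the reaction function q_E = (115 - q_L)/2.
Larkspur substitutes q_E(q_L) into its own profit: π_L = q_L(126 - q_L - (115 - q_L)/2) - 24q_L = (137/2 - (1/2)q_L)q_L - 24q_L.
Maximising: ∂π_L/∂q_L = 89/2 - q_L = 0, giving q_L = 89/2.
Then q_E = (115 - 89/2)/2 = 141/4.
Price P = 126 - 319/4 = 185/4.
Larkspur's profit: (185/4 - 24)·(89/2) = 990.1250.

990.13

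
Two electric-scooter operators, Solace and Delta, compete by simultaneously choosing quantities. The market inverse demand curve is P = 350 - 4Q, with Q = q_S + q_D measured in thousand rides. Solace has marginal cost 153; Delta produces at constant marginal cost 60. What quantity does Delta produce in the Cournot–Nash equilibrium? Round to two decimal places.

31.92

Solace's profit: π_S = (350 - 4Q)q_S - (153q_S). Setting ∂π_S/∂q_S = 0: 197 - 8q_S - 4(q_D) = 0.
Delta's first-order condition: 290 - 8q_D - 4(q_S) = 0.
Best responses: q_S = (197 - 4q_D)/8, q_D = (290 - 4q_S)/8.
Substituting one into the other gives q_S = 26/3 and q_D = 383/12.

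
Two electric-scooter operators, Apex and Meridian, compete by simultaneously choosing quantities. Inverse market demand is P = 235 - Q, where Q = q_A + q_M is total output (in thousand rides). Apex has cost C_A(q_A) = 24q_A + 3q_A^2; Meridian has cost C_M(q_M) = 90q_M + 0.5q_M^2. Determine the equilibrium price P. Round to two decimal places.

Apex's profit: π_A = (235 - Q)q_A - (24q_A + 3q_A²). Setting ∂π_A/∂q_A = 0: 211 - 8q_A - (q_M) = 0.
Meridian's profit: π_M = (235 - Q)q_M - (90q_M + (1/2)q_M²). Setting ∂π_M/∂q_M = 0: 145 - 3q_M - (q_A) = 0.
Rearranging gives the reaction functions q_A = (211 - q_M)/8 and q_M = (145 - q_A)/3.
Substituting one into the other gives q_A = 488/23 and q_M = 949/23.
Total output Q = 1437/23, so price P = 235 - 1437/23 = 172.5217.

172.52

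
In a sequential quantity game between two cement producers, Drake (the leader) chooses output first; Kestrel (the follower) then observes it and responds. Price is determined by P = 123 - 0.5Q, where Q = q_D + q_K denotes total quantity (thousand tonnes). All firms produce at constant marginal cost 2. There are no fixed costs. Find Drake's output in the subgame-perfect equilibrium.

121

Solve by backward induction. Given q_D, the follower Kestrel maximises π_K = (123 - (1/2)q_D - (1/2)q_K)q_K - 2q_K.
Follower FOC: 121 - (1/2)q_D - q_K = 0, so q_K(q_D) = (121 - (1/2)q_D).
Drake substitutes q_K(q_D) into its own profit: π_D = q_D(123 - (1/2)q_D - (121 - (1/2)q_D)/2) - 2q_D = (125/2 - (1/4)q_D)q_D - 2q_D.
The leader's first-order condition 121/2 - (1/2)q_D = 0 yields q_D = 121.
Then q_K = (121 - (1/2)·121) = 121/2.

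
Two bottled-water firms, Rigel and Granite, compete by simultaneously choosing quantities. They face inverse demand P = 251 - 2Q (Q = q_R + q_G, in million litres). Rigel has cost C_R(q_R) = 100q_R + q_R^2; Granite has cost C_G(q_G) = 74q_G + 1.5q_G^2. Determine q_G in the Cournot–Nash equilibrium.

20

Rigel's profit: π_R = (251 - 2Q)q_R - (100q_R + q_R²). Setting ∂π_R/∂q_R = 0: 151 - 6q_R - 2(q_G) = 0.
Granite's profit: π_G = (251 - 2Q)q_G - (74q_G + (3/2)q_G²). Setting ∂π_G/∂q_G = 0: 177 - 7q_G - 2(q_R) = 0.
Best responses: q_R = (151 - 2q_G)/6, q_G = (177 - 2q_R)/7.
Substituting one into the other gives q_R = 37/2 and q_G = 20.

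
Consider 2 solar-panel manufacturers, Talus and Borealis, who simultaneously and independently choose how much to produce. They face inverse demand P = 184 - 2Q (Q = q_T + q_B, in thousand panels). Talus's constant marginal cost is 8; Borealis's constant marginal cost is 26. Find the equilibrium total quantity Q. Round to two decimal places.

Talus's profit: π_T = (184 - 2Q)q_T - (8q_T). Setting ∂π_T/∂q_T = 0: 176 - 4q_T - 2(q_B) = 0.
Borealis's first-order condition: 158 - 4q_B - 2(q_T) = 0.
So q_T = (176 - 2q_B)/4 and q_B = (158 - 2q_T)/4.
Solving the pair: q_T = 97/3, q_B = 70/3.
Total output Q = 97/3 + 70/3 = 167/3.

55.67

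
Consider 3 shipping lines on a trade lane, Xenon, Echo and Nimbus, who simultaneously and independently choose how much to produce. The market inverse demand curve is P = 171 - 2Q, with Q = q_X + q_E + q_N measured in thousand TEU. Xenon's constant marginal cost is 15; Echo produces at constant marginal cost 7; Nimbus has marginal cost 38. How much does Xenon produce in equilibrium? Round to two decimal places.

21.38

Xenon's profit: π_X = (171 - 2Q)q_X - (15q_X). Setting ∂π_X/∂q_X = 0: 156 - 4q_X - 2(q_E + q_N) = 0.
Echo's first-order condition: 164 - 4q_E - 2(q_X + q_N) = 0.
Nimbus's first-order condition: 133 - 4q_N - 2(q_X + q_E) = 0.
Adding the 3 conditions: 453 − 4Q − 4Q = 0, i.e. Q = 453/8.
Back-substituting: q_X = (156 − 453/4)/2 = 171/8, q_E = (164 − 453/4)/2 = 203/8, q_N = (133 − 453/4)/2 = 79/8.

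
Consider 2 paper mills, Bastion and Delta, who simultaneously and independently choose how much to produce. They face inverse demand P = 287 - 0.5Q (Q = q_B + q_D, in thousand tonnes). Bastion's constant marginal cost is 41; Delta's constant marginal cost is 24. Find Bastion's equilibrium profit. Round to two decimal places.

Bastion's profit: π_B = (287 - 0.5Q)q_B - (41q_B). Setting ∂π_B/∂q_B = 0: 246 - q_B - (1/2)(q_D) = 0.
Delta's first-order condition: 263 - q_D - (1/2)(q_B) = 0.
Rearranging gives the reaction functions q_B = (246 - (1/2)q_D) and q_D = (263 - (1/2)q_B).
Solving the pair: q_B = 458/3, q_D = 560/3.
Price P = 287 - (1/2)·(1018/3) = 352/3.
Bastion's profit: (352/3 - 41)·(458/3) = 11653.5556.

11653.56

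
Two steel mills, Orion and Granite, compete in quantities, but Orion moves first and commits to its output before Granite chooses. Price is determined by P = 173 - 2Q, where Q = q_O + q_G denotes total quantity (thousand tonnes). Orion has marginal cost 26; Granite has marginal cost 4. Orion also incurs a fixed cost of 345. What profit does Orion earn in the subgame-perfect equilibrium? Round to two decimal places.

631.56

Solve by backward induction. Given q_O, the follower Granite maximises π_G = (173 - 2q_O - 2q_G)q_G - 4q_G.
Follower FOC: 169 - 2q_O - 4q_G = 0, so q_G(q_O) = (169 - 2q_O)/4.
The leader anticipates this reaction. Substituting into P = 173 - 2Q gives P = 177/2 - q_O, so π_O = (177/2 - q_O)q_O - 26q_O.
Leader FOC: 125/2 - 2q_O = 0, so q_O = 125/4.
Then q_G = (169 - 2·(125/4))/4 = 213/8.
Price P = 173 - 2·(463/8) = 229/4.
Orion's profit: (229/4 - 26)·(125/4) - 345 = 631.5625.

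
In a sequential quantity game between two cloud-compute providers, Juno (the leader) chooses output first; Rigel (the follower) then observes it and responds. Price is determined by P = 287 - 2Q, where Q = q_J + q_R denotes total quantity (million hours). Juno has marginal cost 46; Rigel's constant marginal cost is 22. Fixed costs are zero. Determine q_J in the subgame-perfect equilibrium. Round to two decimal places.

The follower Rigel best-responds to any q_J: π_R = (287 - 2Q)q_R - 22q_R.
Setting the follower's marginal profit to zero, 265 - 2q_J - 4q_R = 0, i.e. q_R = (265 - 2q_J)/4.
The leader anticipates this reaction. Substituting into P = 287 - 2Q gives P = 309/2 - q_J, so π_J = (309/2 - q_J)q_J - 46q_J.
Leader FOC: 217/2 - 2q_J = 0, so q_J = 217/4.
Then q_R = (265 - 2·(217/4))/4 = 313/8.

54.25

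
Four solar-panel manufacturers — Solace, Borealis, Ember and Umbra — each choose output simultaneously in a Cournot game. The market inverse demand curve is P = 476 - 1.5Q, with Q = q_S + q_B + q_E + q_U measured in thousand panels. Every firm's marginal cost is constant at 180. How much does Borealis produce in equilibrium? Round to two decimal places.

A representative firm's profit is π_i = q_i(476 - 1.5Q) - 180q_i.
First-order condition (treating rivals' output as given): 296 - 3q_i - (3/2)·Σ_{j≠i} q_j = 0.
By symmetry each firm produces the same amount; substituting Σ_{j≠i} q_j = 3q_i yields q_i = 296/(15/2) = 592/15.

39.47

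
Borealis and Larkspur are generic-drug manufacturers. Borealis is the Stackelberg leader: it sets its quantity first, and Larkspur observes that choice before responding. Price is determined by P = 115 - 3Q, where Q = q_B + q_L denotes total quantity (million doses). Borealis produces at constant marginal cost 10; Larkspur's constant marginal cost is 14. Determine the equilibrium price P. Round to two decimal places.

37.25

The follower Larkspur best-responds to any q_B: π_L = (115 - 3Q)q_L - 14q_L.
Setting the follower's marginal profit to zero, 101 - 3q_B - 6q_L = 0, i.e. q_L = (101 - 3q_B)/6.
Borealis substitutes q_L(q_B) into its own profit: π_B = q_B(115 - 3q_B - (101 - 3q_B)/2) - 10q_B = (129/2 - (3/2)q_B)q_B - 10q_B.
Maximising: ∂π_B/∂q_B = 109/2 - 3q_B = 0, giving q_B = 109/6.
Then q_L = (101 - 3·(109/6))/6 = 31/4.
Total output Q = 311/12, so price P = 115 - 3·(311/12) = 149/4.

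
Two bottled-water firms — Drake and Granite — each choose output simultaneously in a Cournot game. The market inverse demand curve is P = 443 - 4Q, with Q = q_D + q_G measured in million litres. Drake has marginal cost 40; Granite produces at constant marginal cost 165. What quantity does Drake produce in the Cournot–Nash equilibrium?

44

Drake's profit: π_D = (443 - 4Q)q_D - (40q_D). Setting ∂π_D/∂q_D = 0: 403 - 8q_D - 4(q_G) = 0.
Granite's profit: π_G = (443 - 4Q)q_G - (165q_G). Setting ∂π_G/∂q_G = 0: 278 - 8q_G - 4(q_D) = 0.
So q_D = (403 - 4q_G)/8 and q_G = (278 - 4q_D)/8.
Solving the pair: q_D = 44, q_G = 51/4.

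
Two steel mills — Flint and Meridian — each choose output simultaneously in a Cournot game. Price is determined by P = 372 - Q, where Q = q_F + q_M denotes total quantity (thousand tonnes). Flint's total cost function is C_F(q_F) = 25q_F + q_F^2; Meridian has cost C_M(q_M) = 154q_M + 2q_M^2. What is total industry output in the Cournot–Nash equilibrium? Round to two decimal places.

Flint's profit: π_F = (372 - Q)q_F - (25q_F + q_F²). Setting ∂π_F/∂q_F = 0: 347 - 4q_F - (q_M) = 0.
Meridian's first-order condition: 218 - 6q_M - (q_F) = 0.
Best responses: q_F = (347 - q_M)/4, q_M = (218 - q_F)/6.
Solving the pair: q_F = 1864/23, q_M = 525/23.
Total output Q = 1864/23 + 525/23 = 103.8696.

103.87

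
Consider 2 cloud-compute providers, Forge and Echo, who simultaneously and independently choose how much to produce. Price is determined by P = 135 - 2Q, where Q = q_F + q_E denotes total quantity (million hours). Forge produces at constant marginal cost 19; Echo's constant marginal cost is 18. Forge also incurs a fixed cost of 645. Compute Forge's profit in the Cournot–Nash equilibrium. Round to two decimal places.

89.72

Forge's profit: π_F = (135 - 2Q)q_F - (19q_F). Setting ∂π_F/∂q_F = 0: 116 - 4q_F - 2(q_E) = 0.
Echo's profit: π_E = (135 - 2Q)q_E - (18q_E). Setting ∂π_E/∂q_E = 0: 117 - 4q_E - 2(q_F) = 0.
Rearranging gives the reaction functions q_F = (116 - 2q_E)/4 and q_E = (117 - 2q_F)/4.
Substituting one into the other gives q_F = 115/6 and q_E = 59/3.
Price P = 135 - 2·(233/6) = 172/3.
Forge's profit: (172/3 - 19)·(115/6) - 645 = 1615/18.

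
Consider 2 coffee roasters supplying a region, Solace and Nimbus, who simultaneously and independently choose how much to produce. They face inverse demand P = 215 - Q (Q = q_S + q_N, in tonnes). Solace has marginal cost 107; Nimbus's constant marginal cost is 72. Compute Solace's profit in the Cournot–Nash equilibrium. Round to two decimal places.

Solace's profit: π_S = (215 - Q)q_S - (107q_S). Setting ∂π_S/∂q_S = 0: 108 - 2q_S - (q_N) = 0.
Nimbus's profit: π_N = (215 - Q)q_N - (72q_N). Setting ∂π_N/∂q_N = 0: 143 - 2q_N - (q_S) = 0.
Best responses: q_S = (108 - q_N)/2, q_N = (143 - q_S)/2.
Solving the pair: q_S = 73/3, q_N = 178/3.
Price P = 215 - 251/3 = 394/3.
Solace's profit: (394/3 - 107)·(73/3) = 592.1111.

592.11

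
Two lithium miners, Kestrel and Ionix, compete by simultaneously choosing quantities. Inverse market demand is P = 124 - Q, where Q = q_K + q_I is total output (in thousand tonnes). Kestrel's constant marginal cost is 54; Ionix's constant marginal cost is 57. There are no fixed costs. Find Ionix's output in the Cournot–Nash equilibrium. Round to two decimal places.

Kestrel's profit: π_K = (124 - Q)q_K - (54q_K). Setting ∂π_K/∂q_K = 0: 70 - 2q_K - (q_I) = 0.
Ionix's first-order condition: 67 - 2q_I - (q_K) = 0.
Best responses: q_K = (70 - q_I)/2, q_I = (67 - q_K)/2.
Substituting one into the other gives q_K = 73/3 and q_I = 64/3.

21.33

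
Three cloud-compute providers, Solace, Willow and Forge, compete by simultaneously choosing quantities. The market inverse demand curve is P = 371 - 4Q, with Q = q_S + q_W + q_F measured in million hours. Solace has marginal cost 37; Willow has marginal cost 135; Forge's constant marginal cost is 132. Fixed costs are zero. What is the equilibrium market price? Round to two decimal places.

Solace's profit: π_S = (371 - 4Q)q_S - (37q_S). Setting ∂π_S/∂q_S = 0: 334 - 8q_S - 4(q_W + q_F) = 0.
Willow's profit: π_W = (371 - 4Q)q_W - (135q_W). Setting ∂π_W/∂q_W = 0: 236 - 8q_W - 4(q_S + q_F) = 0.
Forge's first-order condition: 239 - 8q_F - 4(q_S + q_W) = 0.
Summing all 3 equations gives 809 − 16Q = 0, hence Q = 809/16.
Back-substituting: q_S = (334 − 809/4)/4 = 527/16, q_W = (236 − 809/4)/4 = 135/16, q_F = (239 − 809/4)/4 = 147/16.
Total output Q = 809/16, so price P = 371 - 4·(809/16) = 675/4.

168.75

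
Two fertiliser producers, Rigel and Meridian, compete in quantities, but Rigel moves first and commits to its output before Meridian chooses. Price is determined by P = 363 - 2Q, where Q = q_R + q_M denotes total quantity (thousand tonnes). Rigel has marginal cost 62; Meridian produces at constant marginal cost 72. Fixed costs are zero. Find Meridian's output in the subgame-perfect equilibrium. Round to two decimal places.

The follower Meridian best-responds to any q_R: π_M = (363 - 2Q)q_M - 72q_M.
∂π_M/∂q_M = 291 - 2q_R - 4q_M = 0 gives the reaction function q_M = (291 - 2q_R)/4.
The leader anticipates this reaction. Substituting into P = 363 - 2Q gives P = 435/2 - q_R, so π_R = (435/2 - q_R)q_R - 62q_R.
Leader FOC: 311/2 - 2q_R = 0, so q_R = 311/4.
Then q_M = (291 - 2·(311/4))/4 = 271/8.

33.88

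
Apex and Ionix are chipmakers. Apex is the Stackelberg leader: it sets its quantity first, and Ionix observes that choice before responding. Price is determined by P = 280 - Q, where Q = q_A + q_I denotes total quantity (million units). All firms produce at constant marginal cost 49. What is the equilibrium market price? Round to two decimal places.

Solve by backward induction. Given q_A, the follower Ionix maximises π_I = (280 - q_A - q_I)q_I - 49q_I.
∂π_I/∂q_I = 231 - q_A - 2q_I = 0 gives the reaction function q_I = (231 - q_A)/2.
Apex substitutes q_I(q_A) into its own profit: π_A = q_A(280 - q_A - (231 - q_A)/2) - 49q_A = (329/2 - (1/2)q_A)q_A - 49q_A.
Maximising: ∂π_A/∂q_A = 231/2 - q_A = 0, giving q_A = 231/2.
Then q_I = (231 - 231/2)/2 = 231/4.
Total output Q = 693/4, so price P = 280 - 693/4 = 427/4.

106.75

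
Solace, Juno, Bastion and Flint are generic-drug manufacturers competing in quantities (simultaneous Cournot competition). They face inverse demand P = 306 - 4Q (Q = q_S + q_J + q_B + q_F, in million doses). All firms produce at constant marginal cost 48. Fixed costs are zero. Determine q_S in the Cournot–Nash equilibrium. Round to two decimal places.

A representative firm's profit is π_i = q_i(306 - 4Q) - 48q_i.
Setting ∂π_i/∂q_i = 0 with rivals' quantities fixed: 258 - 8q_i - 4·Σ_{j≠i} q_j = 0.
By symmetry each firm produces the same amount; substituting Σ_{j≠i} q_j = 3q_i yields q_i = 258/20 = 129/10.

12.90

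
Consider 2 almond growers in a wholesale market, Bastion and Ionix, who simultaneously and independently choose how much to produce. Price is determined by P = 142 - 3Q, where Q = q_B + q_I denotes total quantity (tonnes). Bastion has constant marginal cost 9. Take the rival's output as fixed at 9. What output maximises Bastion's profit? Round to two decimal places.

With the rival's output fixed at 9, Bastion's profit is π_B = (142 - 3·9 - 3q_B)q_B - (9q_B) = (115 - 3q_B)q_B - (9q_B).
∂π_B/∂q_B = 106 - 6q_B = 0, so q_B = 53/3.

17.67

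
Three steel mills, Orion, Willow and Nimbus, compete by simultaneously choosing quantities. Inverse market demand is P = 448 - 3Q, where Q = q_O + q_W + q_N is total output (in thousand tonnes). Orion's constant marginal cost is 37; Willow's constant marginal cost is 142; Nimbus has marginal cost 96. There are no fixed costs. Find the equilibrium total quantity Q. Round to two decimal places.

Orion's profit: π_O = (448 - 3Q)q_O - (37q_O). Setting ∂π_O/∂q_O = 0: 411 - 6q_O - 3(q_W + q_N) = 0.
Willow's profit: π_W = (448 - 3Q)q_W - (142q_W). Setting ∂π_W/∂q_W = 0: 306 - 6q_W - 3(q_O + q_N) = 0.
Nimbus's profit: π_N = (448 - 3Q)q_N - (96q_N). Setting ∂π_N/∂q_N = 0: 352 - 6q_N - 3(q_O + q_W) = 0.
Adding the 3 conditions: 1069 − 6Q − 6Q = 0, i.e. Q = 1069/12.
Back-substituting: q_O = (411 − 1069/4)/3 = 575/12, q_W = (306 − 1069/4)/3 = 155/12, q_N = (352 − 1069/4)/3 = 113/4.
Total output Q = 575/12 + 155/12 + 113/4 = 1069/12.

89.08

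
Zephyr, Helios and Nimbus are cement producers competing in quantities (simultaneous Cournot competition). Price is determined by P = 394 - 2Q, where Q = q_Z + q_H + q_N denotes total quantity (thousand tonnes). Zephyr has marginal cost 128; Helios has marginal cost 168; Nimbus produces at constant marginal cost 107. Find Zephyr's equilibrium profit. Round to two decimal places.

2538.28

Zephyr's profit: π_Z = (394 - 2Q)q_Z - (128q_Z). Setting ∂π_Z/∂q_Z = 0: 266 - 4q_Z - 2(q_H + q_N) = 0.
Helios's first-order condition: 226 - 4q_H - 2(q_Z + q_N) = 0.
Nimbus's profit: π_N = (394 - 2Q)q_N - (107q_N). Setting ∂π_N/∂q_N = 0: 287 - 4q_N - 2(q_Z + q_H) = 0.
Summing all 3 equations gives 779 − 8Q = 0, hence Q = 779/8.
Back-substituting: q_Z = (266 − 779/4)/2 = 285/8, q_H = (226 − 779/4)/2 = 125/8, q_N = (287 − 779/4)/2 = 369/8.
Price P = 394 - 2·(779/8) = 797/4.
Zephyr's profit: (797/4 - 128)·(285/8) = 2538.2813.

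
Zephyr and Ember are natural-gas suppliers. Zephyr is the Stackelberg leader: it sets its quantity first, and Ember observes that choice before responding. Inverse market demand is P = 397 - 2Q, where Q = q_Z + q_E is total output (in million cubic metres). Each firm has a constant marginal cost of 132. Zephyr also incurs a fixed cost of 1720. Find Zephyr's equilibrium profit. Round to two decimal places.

The follower Ember best-responds to any q_Z: π_E = (397 - 2Q)q_E - 132q_E.
Setting the follower's marginal profit to zero, 265 - 2q_Z - 4q_E = 0, i.e. q_E = (265 - 2q_Z)/4.
The leader anticipates this reaction. Substituting into P = 397 - 2Q gives P = 529/2 - q_Z, so π_Z = (529/2 - q_Z)q_Z - 132q_Z.
The leader's first-order condition 265/2 - 2q_Z = 0 yields q_Z = 265/4.
Then q_E = (265 - 2·(265/4))/4 = 265/8.
Price P = 397 - 2·(795/8) = 793/4.
Zephyr's profit: (793/4 - 132)·(265/4) - 1720 = 2669.0625.

2669.06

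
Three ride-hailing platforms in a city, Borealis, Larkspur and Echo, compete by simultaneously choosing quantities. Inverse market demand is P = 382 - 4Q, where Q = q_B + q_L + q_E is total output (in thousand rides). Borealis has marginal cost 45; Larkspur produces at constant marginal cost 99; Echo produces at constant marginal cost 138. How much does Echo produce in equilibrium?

Borealis's profit: π_B = (382 - 4Q)q_B - (45q_B). Setting ∂π_B/∂q_B = 0: 337 - 8q_B - 4(q_L + q_E) = 0.
Larkspur's profit: π_L = (382 - 4Q)q_L - (99q_L). Setting ∂π_L/∂q_L = 0: 283 - 8q_L - 4(q_B + q_E) = 0.
Echo's first-order condition: 244 - 8q_E - 4(q_B + q_L) = 0.
Adding the 3 conditions: 864 − 8Q − 8Q = 0, i.e. Q = 54.
Back-substituting: q_B = (337 − 216)/4 = 121/4, q_L = (283 − 216)/4 = 67/4, q_E = (244 − 216)/4 = 7.

7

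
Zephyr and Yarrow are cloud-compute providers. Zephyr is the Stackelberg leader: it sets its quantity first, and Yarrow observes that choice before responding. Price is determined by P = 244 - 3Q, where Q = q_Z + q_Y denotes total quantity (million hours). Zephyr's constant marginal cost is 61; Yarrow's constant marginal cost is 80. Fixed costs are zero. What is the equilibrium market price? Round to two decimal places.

111.50

Solve by backward induction. Given q_Z, the follower Yarrow maximises π_Y = (244 - 3q_Z - 3q_Y)q_Y - 80q_Y.
∂π_Y/∂q_Y = 164 - 3q_Z - 6q_Y = 0 gives the reaction function q_Y = (164 - 3q_Z)/6.
Zephyr substitutes q_Y(q_Z) into its own profit: π_Z = q_Z(244 - 3q_Z - (164 - 3q_Z)/2) - 61q_Z = (162 - (3/2)q_Z)q_Z - 61q_Z.
The leader's first-order condition 101 - 3q_Z = 0 yields q_Z = 101/3.
Then q_Y = (164 - 3·(101/3))/6 = 21/2.
Total output Q = 265/6, so price P = 244 - 3·(265/6) = 223/2.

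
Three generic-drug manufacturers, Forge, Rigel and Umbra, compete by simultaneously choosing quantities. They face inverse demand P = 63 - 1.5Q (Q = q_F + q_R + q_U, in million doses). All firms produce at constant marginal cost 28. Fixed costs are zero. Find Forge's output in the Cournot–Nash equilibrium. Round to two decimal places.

5.83

A representative firm's profit is π_i = q_i(63 - 1.5Q) - 28q_i.
Setting ∂π_i/∂q_i = 0 with rivals' quantities fixed: 35 - 3q_i - (3/2)·Σ_{j≠i} q_j = 0.
By symmetry each firm produces the same amount; substituting Σ_{j≠i} q_j = 2q_i yields q_i = 35/6.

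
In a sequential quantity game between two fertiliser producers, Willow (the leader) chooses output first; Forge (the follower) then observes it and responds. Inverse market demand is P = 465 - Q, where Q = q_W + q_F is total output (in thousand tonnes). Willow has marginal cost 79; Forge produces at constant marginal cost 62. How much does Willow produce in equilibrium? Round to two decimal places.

184.50

The follower Forge best-responds to any q_W: π_F = (465 - Q)q_F - 62q_F.
Setting the follower's marginal profit to zero, 403 - q_W - 2q_F = 0, i.e. q_F = (403 - q_W)/2.
Willow substitutes q_F(q_W) into its own profit: π_W = q_W(465 - q_W - (403 - q_W)/2) - 79q_W = (527/2 - (1/2)q_W)q_W - 79q_W.
Maximising: ∂π_W/∂q_W = 369/2 - q_W = 0, giving q_W = 369/2.
Then q_F = (403 - 369/2)/2 = 437/4.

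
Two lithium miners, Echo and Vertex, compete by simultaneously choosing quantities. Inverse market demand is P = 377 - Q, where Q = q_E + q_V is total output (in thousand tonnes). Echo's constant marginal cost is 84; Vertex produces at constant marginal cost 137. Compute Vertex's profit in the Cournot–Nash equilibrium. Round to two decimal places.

Echo's profit: π_E = (377 - Q)q_E - (84q_E). Setting ∂π_E/∂q_E = 0: 293 - 2q_E - (q_V) = 0.
Vertex's first-order condition: 240 - 2q_V - (q_E) = 0.
So q_E = (293 - q_V)/2 and q_V = (240 - q_E)/2.
Substituting one into the other gives q_E = 346/3 and q_V = 187/3.
Price P = 377 - 533/3 = 598/3.
Vertex's profit: (598/3 - 137)·(187/3) = 3885.4444.

3885.44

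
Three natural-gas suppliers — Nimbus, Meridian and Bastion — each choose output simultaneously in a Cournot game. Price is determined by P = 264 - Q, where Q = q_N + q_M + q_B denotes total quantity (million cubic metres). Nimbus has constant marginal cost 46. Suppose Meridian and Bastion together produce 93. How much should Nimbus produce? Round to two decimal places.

With rivals' combined output fixed at 93, Nimbus's profit is π_N = (264 - 93 - q_N)q_N - (46q_N) = (171 - q_N)q_N - (46q_N).
∂π_N/∂q_N = 125 - 2q_N = 0, so q_N = 125/2.

62.50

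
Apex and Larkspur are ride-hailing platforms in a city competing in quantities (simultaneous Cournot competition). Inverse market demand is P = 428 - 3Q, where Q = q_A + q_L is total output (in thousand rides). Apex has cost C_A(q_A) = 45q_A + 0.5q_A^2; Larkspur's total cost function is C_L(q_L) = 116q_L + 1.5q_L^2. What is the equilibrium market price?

231

Apex's profit: π_A = (428 - 3Q)q_A - (45q_A + (1/2)q_A²). Setting ∂π_A/∂q_A = 0: 383 - 7q_A - 3(q_L) = 0.
Larkspur's profit: π_L = (428 - 3Q)q_L - (116q_L + (3/2)q_L²). Setting ∂π_L/∂q_L = 0: 312 - 9q_L - 3(q_A) = 0.
Best responses: q_A = (383 - 3q_L)/7, q_L = (312 - 3q_A)/9.
Substituting one into the other gives q_A = 93/2 and q_L = 115/6.
Total output Q = 197/3, so price P = 428 - 3·(197/3) = 231.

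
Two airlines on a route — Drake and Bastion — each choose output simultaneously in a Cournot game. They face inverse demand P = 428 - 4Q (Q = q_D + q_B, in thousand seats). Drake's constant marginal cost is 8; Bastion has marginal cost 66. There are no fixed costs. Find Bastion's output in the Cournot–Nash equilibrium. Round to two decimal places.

Drake's profit: π_D = (428 - 4Q)q_D - (8q_D). Setting ∂π_D/∂q_D = 0: 420 - 8q_D - 4(q_B) = 0.
Bastion's profit: π_B = (428 - 4Q)q_B - (66q_B). Setting ∂π_B/∂q_B = 0: 362 - 8q_B - 4(q_D) = 0.
Rearranging gives the reaction functions q_D = (420 - 4q_B)/8 and q_B = (362 - 4q_D)/8.
Substituting one into the other gives q_D = 239/6 and q_B = 76/3.

25.33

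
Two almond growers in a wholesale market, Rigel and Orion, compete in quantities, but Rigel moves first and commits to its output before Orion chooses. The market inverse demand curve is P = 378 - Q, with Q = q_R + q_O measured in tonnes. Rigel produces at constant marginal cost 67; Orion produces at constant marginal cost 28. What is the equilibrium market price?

135

The follower Orion best-responds to any q_R: π_O = (378 - Q)q_O - 28q_O.
Setting the follower's marginal profit to zero, 350 - q_R - 2q_O = 0, i.e. q_O = (350 - q_R)/2.
Rigel substitutes q_O(q_R) into its own profit: π_R = q_R(378 - q_R - (350 - q_R)/2) - 67q_R = (203 - (1/2)q_R)q_R - 67q_R.
Maximising: ∂π_R/∂q_R = 136 - q_R = 0, giving q_R = 136.
Then q_O = (350 - 136)/2 = 107.
Total output Q = 243, so price P = 378 - 243 = 135.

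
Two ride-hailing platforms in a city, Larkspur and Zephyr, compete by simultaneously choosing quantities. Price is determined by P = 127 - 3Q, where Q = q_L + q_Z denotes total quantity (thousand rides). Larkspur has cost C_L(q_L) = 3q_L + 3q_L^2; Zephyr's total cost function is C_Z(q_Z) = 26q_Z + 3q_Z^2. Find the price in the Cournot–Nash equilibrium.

82

Larkspur's profit: π_L = (127 - 3Q)q_L - (3q_L + 3q_L²). Setting ∂π_L/∂q_L = 0: 124 - 12q_L - 3(q_Z) = 0.
Zephyr's profit: π_Z = (127 - 3Q)q_Z - (26q_Z + 3q_Z²). Setting ∂π_Z/∂q_Z = 0: 101 - 12q_Z - 3(q_L) = 0.
Rearranging gives the reaction functions q_L = (124 - 3q_Z)/12 and q_Z = (101 - 3q_L)/12.
Substituting one into the other gives q_L = 79/9 and q_Z = 56/9.
Total output Q = 15, so price P = 127 - 3·15 = 82.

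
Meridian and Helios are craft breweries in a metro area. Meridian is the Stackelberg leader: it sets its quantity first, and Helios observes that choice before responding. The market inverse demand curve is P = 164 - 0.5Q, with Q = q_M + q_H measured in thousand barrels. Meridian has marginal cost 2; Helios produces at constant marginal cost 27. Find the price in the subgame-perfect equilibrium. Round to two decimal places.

48.75

Solve by backward induction. Given q_M, the follower Helios maximises π_H = (164 - (1/2)q_M - (1/2)q_H)q_H - 27q_H.
Setting the follower's marginal profit to zero, 137 - (1/2)q_M - q_H = 0, i.e. q_H = (137 - (1/2)q_M).
The leader anticipates this reaction. Substituting into P = 164 - 0.5Q gives P = 191/2 - (1/4)q_M, so π_M = (191/2 - (1/4)q_M)q_M - 2q_M.
The leader's first-order condition 187/2 - (1/2)q_M = 0 yields q_M = 187.
Then q_H = (137 - (1/2)·187) = 87/2.
Total output Q = 461/2, so price P = 164 - (1/2)·(461/2) = 195/4.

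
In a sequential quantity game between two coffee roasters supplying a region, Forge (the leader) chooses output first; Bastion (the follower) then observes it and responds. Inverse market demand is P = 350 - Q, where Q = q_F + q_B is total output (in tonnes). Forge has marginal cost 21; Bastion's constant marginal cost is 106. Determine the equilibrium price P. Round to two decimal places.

124.50

Solve by backward induction. Given q_F, the follower Bastion maximises π_B = (350 - q_F - q_B)q_B - 106q_B.
Setting the follower's marginal profit to zero, 244 - q_F - 2q_B = 0, i.e. q_B = (244 - q_F)/2.
The leader anticipates this reaction. Substituting into P = 350 - Q gives P = 228 - (1/2)q_F, so π_F = (228 - (1/2)q_F)q_F - 21q_F.
Maximising: ∂π_F/∂q_F = 207 - q_F = 0, giving q_F = 207.
Then q_B = (244 - 207)/2 = 37/2.
Total output Q = 451/2, so price P = 350 - 451/2 = 249/2.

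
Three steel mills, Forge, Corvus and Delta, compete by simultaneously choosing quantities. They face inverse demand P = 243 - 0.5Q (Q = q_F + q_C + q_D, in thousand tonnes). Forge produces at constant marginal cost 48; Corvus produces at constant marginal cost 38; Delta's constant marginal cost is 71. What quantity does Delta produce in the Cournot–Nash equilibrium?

Forge's profit: π_F = (243 - 0.5Q)q_F - (48q_F). Setting ∂π_F/∂q_F = 0: 195 - q_F - (1/2)(q_C + q_D) = 0.
Corvus's first-order condition: 205 - q_C - (1/2)(q_F + q_D) = 0.
Delta's first-order condition: 172 - q_D - (1/2)(q_F + q_C) = 0.
Summing all 3 equations gives 572 − 2Q = 0, hence Q = 286.
Back-substituting: q_F = (195 − 143)/(1/2) = 104, q_C = (205 − 143)/(1/2) = 124, q_D = (172 − 143)/(1/2) = 58.

58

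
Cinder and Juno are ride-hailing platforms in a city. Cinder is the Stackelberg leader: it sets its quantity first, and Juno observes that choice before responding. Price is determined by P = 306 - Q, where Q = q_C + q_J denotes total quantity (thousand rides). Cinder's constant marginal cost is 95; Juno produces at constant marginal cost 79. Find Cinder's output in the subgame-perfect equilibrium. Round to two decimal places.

97.50

The follower Juno best-responds to any q_C: π_J = (306 - Q)q_J - 79q_J.
Follower FOC: 227 - q_C - 2q_J = 0, so q_J(q_C) = (227 - q_C)/2.
The leader anticipates this reaction. Substituting into P = 306 - Q gives P = 385/2 - (1/2)q_C, so π_C = (385/2 - (1/2)q_C)q_C - 95q_C.
Maximising: ∂π_C/∂q_C = 195/2 - q_C = 0, giving q_C = 195/2.
Then q_J = (227 - 195/2)/2 = 259/4.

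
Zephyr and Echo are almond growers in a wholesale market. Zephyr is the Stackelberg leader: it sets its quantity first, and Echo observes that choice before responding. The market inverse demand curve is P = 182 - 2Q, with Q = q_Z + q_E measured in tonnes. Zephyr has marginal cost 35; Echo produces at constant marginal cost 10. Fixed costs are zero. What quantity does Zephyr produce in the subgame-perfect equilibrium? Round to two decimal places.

30.50

Solve by backward induction. Given q_Z, the follower Echo maximises π_E = (182 - 2q_Z - 2q_E)q_E - 10q_E.
Setting the follower's marginal profit to zero, 172 - 2q_Z - 4q_E = 0, i.e. q_E = (172 - 2q_Z)/4.
The leader anticipates this reaction. Substituting into P = 182 - 2Q gives P = 96 - q_Z, so π_Z = (96 - q_Z)q_Z - 35q_Z.
The leader's first-order condition 61 - 2q_Z = 0 yields q_Z = 61/2.
Then q_E = (172 - 2·(61/2))/4 = 111/4.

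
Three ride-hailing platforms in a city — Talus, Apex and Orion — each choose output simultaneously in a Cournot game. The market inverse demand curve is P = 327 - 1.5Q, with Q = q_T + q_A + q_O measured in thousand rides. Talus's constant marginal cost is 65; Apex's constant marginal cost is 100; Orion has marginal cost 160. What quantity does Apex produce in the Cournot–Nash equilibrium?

Talus's profit: π_T = (327 - 1.5Q)q_T - (65q_T). Setting ∂π_T/∂q_T = 0: 262 - 3q_T - (3/2)(q_A + q_O) = 0.
Apex's first-order condition: 227 - 3q_A - (3/2)(q_T + q_O) = 0.
Orion's profit: π_O = (327 - 1.5Q)q_O - (160q_O). Setting ∂π_O/∂q_O = 0: 167 - 3q_O - (3/2)(q_T + q_A) = 0.
Adding the 3 conditions: 656 − 3Q − 3Q = 0, i.e. Q = 328/3.
Back-substituting: q_T = (262 − 164)/(3/2) = 196/3, q_A = (227 − 164)/(3/2) = 42, q_O = (167 − 164)/(3/2) = 2.

42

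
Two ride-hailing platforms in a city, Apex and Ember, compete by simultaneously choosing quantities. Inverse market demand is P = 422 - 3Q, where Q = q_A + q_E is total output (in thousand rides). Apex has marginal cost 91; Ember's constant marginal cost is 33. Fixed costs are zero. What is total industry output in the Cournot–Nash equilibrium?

80

Apex's profit: π_A = (422 - 3Q)q_A - (91q_A). Setting ∂π_A/∂q_A = 0: 331 - 6q_A - 3(q_E) = 0.
Ember's profit: π_E = (422 - 3Q)q_E - (33q_E). Setting ∂π_E/∂q_E = 0: 389 - 6q_E - 3(q_A) = 0.
So q_A = (331 - 3q_E)/6 and q_E = (389 - 3q_A)/6.
Substituting one into the other gives q_A = 91/3 and q_E = 149/3.
Total output Q = 91/3 + 149/3 = 80.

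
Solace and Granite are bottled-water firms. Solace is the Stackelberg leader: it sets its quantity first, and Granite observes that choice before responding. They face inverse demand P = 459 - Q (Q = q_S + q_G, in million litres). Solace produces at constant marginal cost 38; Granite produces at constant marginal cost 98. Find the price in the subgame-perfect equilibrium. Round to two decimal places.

The follower Granite best-responds to any q_S: π_G = (459 - Q)q_G - 98q_G.
Follower FOC: 361 - q_S - 2q_G = 0, so q_G(q_S) = (361 - q_S)/2.
The leader anticipates this reaction. Substituting into P = 459 - Q gives P = 557/2 - (1/2)q_S, so π_S = (557/2 - (1/2)q_S)q_S - 38q_S.
Leader FOC: 481/2 - q_S = 0, so q_S = 481/2.
Then q_G = (361 - 481/2)/2 = 241/4.
Total output Q = 1203/4, so price P = 459 - 1203/4 = 633/4.

158.25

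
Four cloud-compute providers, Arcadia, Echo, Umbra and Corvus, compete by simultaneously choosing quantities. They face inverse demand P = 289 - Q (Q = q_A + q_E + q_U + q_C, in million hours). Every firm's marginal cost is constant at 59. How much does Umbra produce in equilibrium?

Each firm earns π_i = (289 - Q)q_i - 59q_i.
Setting ∂π_i/∂q_i = 0 with rivals' quantities fixed: 230 - 2q_i - Σ_{j≠i} q_j = 0.
With identical firms every q_j equals q_i, so Σ_{j≠i} q_j = 3q_i and 230 = 5q_i, giving q_i = 46.

46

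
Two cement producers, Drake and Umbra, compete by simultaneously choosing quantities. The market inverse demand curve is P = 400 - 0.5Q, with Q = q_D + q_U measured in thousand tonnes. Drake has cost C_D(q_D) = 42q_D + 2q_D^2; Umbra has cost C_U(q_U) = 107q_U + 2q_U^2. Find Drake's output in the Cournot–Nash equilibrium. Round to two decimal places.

66.40

Drake's profit: π_D = (400 - 0.5Q)q_D - (42q_D + 2q_D²). Setting ∂π_D/∂q_D = 0: 358 - 5q_D - (1/2)(q_U) = 0.
Umbra's profit: π_U = (400 - 0.5Q)q_U - (107q_U + 2q_U²). Setting ∂π_U/∂q_U = 0: 293 - 5q_U - (1/2)(q_D) = 0.
Rearranging gives the reaction functions q_D = (358 - (1/2)q_U)/5 and q_U = (293 - (1/2)q_D)/5.
Solving the pair: q_D = 66.4040, q_U = 51.9596.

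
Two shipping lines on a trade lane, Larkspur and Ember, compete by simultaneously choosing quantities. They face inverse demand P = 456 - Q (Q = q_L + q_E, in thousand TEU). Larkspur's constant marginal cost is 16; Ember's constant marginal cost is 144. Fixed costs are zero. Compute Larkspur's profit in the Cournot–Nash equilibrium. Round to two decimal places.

35847.11

Larkspur's profit: π_L = (456 - Q)q_L - (16q_L). Setting ∂π_L/∂q_L = 0: 440 - 2q_L - (q_E) = 0.
Ember's profit: π_E = (456 - Q)q_E - (144q_E). Setting ∂π_E/∂q_E = 0: 312 - 2q_E - (q_L) = 0.
Best responses: q_L = (440 - q_E)/2, q_E = (312 - q_L)/2.
Substituting one into the other gives q_L = 568/3 and q_E = 184/3.
Price P = 456 - 752/3 = 616/3.
Larkspur's profit: (616/3 - 16)·(568/3) = 35847.1111.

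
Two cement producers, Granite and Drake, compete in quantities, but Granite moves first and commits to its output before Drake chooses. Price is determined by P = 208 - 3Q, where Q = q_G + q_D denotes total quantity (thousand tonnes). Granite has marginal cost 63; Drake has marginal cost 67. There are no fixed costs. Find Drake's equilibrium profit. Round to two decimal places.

368.52

The follower Drake best-responds to any q_G: π_D = (208 - 3Q)q_D - 67q_D.
Setting the follower's marginal profit to zero, 141 - 3q_G - 6q_D = 0, i.e. q_D = (141 - 3q_G)/6.
Granite substitutes q_D(q_G) into its own profit: π_G = q_G(208 - 3q_G - (141 - 3q_G)/2) - 63q_G = (275/2 - (3/2)q_G)q_G - 63q_G.
The leader's first-order condition 149/2 - 3q_G = 0 yields q_G = 149/6.
Then q_D = (141 - 3·(149/6))/6 = 133/12.
Price P = 208 - 3·(431/12) = 401/4.
Drake's profit: (401/4 - 67)·(133/12) = 368.5208.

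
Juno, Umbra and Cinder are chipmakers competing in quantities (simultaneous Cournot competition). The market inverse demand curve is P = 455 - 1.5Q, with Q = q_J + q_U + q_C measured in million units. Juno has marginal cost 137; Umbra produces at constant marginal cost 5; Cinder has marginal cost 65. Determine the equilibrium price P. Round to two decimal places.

Juno's profit: π_J = (455 - 1.5Q)q_J - (137q_J). Setting ∂π_J/∂q_J = 0: 318 - 3q_J - (3/2)(q_U + q_C) = 0.
Umbra's profit: π_U = (455 - 1.5Q)q_U - (5q_U). Setting ∂π_U/∂q_U = 0: 450 - 3q_U - (3/2)(q_J + q_C) = 0.
Cinder's profit: π_C = (455 - 1.5Q)q_C - (65q_C). Setting ∂π_C/∂q_C = 0: 390 - 3q_C - (3/2)(q_J + q_U) = 0.
Adding the 3 conditions: 1158 − 3Q − 3Q = 0, i.e. Q = 193.
Back-substituting: q_J = (318 − 579/2)/(3/2) = 19, q_U = (450 − 579/2)/(3/2) = 107, q_C = (390 − 579/2)/(3/2) = 67.
Total output Q = 193, so price P = 455 - (3/2)·193 = 331/2.

165.50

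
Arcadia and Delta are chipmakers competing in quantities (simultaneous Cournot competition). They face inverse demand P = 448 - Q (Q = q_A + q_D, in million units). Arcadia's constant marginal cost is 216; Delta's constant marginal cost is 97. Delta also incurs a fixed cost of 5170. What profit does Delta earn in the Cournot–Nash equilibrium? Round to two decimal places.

Arcadia's profit: π_A = (448 - Q)q_A - (216q_A). Setting ∂π_A/∂q_A = 0: 232 - 2q_A - (q_D) = 0.
Delta's profit: π_D = (448 - Q)q_D - (97q_D). Setting ∂π_D/∂q_D = 0: 351 - 2q_D - (q_A) = 0.
So q_A = (232 - q_D)/2 and q_D = (351 - q_A)/2.
Substituting one into the other gives q_A = 113/3 and q_D = 470/3.
Price P = 448 - 583/3 = 761/3.
Delta's profit: (761/3 - 97)·(470/3) - 5170 = 19374.4444.

19374.44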